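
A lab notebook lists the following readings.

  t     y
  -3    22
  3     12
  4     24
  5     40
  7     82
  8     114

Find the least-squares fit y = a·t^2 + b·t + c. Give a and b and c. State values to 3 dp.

a = 1.994, b = -1.762, c = -1.116

With design matrix A, AᵀA = [[7540, 1044, 172]; [1044, 172, 24]; [172, 24, 6]] and Aᵀy = [13004, 1752, 294]ᵀ.
Inverting the 3×3 Gram matrix, [a, b, c]ᵀ = [1338/671, -1182/671, -749/671]ᵀ.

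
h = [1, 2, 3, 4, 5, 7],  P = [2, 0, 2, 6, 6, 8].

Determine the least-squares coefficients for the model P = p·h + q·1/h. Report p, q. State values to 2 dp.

Setting ∂/∂p … = 0 gives: 104·p + 6·q = 118;  6·p + (261781/176400)·q = 1367/210.
det = 104·(261781/176400) − 6² = 2609353/22050.
p = (118·(261781/176400) − 6·(1367/210))/(2609353/22050) = 12000239/10437412; q = (104·(1367/210) − 6·118)/(2609353/22050) = -683760/2609353.

p = 1.15, q = -0.26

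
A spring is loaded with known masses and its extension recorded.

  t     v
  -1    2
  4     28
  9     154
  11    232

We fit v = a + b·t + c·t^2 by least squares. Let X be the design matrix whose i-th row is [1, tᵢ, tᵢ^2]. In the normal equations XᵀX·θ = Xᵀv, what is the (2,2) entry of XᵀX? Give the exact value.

Row 2 ↔ basis t, column 2 ↔ basis t, so (XᵀX)_{2,2} = Σᵢ (t)·(t) = (-1)·(-1) + (4)·(4) + (9)·(9) + (11)·(11) = 219.

219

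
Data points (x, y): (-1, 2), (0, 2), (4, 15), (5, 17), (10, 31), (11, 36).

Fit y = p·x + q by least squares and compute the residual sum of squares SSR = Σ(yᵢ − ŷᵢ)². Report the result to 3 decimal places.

Setting ∂/∂p … = 0 gives: 263·p + 29·q = 849;  29·p + 6·q = 103.
(Σx·x = 263, Σx = 29, Σ1 = 6, Σx·y = 849, Σy = 103.)
det = 263·6 − 29² = 737.
p = (849·6 − 29·103)/737 = 2107/737; q = (263·103 − 29·849)/737 = 2468/737.
Residuals: 1113/737, -994/737, 159/737, -474/737, -691/737, 887/737; SSR = 5076/737.

SSR = 6.887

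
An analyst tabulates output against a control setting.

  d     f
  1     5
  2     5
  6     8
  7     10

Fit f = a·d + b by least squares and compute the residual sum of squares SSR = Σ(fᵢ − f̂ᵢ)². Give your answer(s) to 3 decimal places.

SSR = 1.038

With design matrix M, MᵀM = [[90, 16]; [16, 4]] and Mᵀf = [133, 28]ᵀ.
det = 90·4 − 16² = 104.
a = (133·4 − 16·28)/104 = 21/26; b = (90·28 − 16·133)/104 = 49/13.
Residuals: 11/26, -5/13, -8/13, 15/26; SSR = 27/26.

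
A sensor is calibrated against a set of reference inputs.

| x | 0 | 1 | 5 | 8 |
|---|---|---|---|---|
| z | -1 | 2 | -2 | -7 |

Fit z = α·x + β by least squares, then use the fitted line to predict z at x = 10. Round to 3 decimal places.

Forming MᵀM = [[90, 14]; [14, 4]] and Mᵀz = [-64, -8]ᵀ gives MᵀM·[α, β]ᵀ = Mᵀz.
Δ = 90·4 − 14² = 164.
α = ((-64)·4 − 14·(-8))/164 = -36/41; β = (90·(-8) − 14·(-64))/164 = 44/41.
At x = 10: ẑ = (-36/41)·(10) + (44/41)·(1) = -316/41.

ẑ = -7.707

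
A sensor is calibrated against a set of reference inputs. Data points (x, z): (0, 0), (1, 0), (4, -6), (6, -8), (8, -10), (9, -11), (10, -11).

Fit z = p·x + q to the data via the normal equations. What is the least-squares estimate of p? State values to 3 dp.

The normal system MᵀM·[p, q]ᵀ = Mᵀz is [[298, 38]; [38, 7]]·[p, q]ᵀ = [-361, -46]ᵀ.
Eliminating q: 7·(row 1) − 38·(row 2) gives 642·p = 7·(-361) − 38·(-46) = -779, so p = -779/642.
Then q = ((-46) − 38·(-779/642))/7 = 5/321.

p = -1.213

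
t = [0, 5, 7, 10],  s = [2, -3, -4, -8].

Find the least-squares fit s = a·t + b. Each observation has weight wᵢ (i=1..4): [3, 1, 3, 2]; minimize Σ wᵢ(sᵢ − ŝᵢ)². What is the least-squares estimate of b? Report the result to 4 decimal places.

b = 2.1218

Sums needed: Σwᵢ·t·t = 372, Σwᵢ·t = 46, Σwᵢ·1 = 9.
Right-hand side: Σwᵢ·t·s = -259, Σwᵢ·s = -25.
Eliminating b: 9·(row 1) − 46·(row 2) gives 1232·a = 9·(-259) − 46·(-25) = -1181, so a = -1181/1232.
Then b = ((-25) − 46·(-1181/1232))/9 = 1307/616.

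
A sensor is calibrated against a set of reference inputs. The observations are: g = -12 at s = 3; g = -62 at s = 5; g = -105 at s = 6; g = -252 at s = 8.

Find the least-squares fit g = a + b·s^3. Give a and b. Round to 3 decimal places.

With design matrix M, MᵀM = [[4, 880]; [880, 325154]] and Mᵀg = [-431, -159778]ᵀ.
Eliminating b: 325154·(row 1) − 880·(row 2) gives 526216·a = 325154·(-431) − 880·(-159778) = 463266, so a = 231633/263108.
Then b = ((-159778) − 880·(231633/263108))/325154 = -32479/65777.

a = 0.880, b = -0.494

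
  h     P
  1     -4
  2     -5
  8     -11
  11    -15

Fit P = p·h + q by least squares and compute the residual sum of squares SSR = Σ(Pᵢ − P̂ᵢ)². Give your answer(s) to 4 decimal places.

SSR = 0.3116

With design matrix A, AᵀA = [[190, 22]; [22, 4]] and AᵀP = [-267, -35]ᵀ.
Δ = 190·4 − 22² = 276.
p = ((-267)·4 − 22·(-35))/276 = -149/138; q = (190·(-35) − 22·(-267))/276 = -194/69.
Residuals: -5/46, -2/69, 31/69, -43/138; SSR = 43/138.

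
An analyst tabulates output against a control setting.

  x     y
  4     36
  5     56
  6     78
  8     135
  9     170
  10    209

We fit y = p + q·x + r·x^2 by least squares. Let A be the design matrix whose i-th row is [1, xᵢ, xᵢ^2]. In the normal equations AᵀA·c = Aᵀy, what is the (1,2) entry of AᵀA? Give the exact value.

Row 1 ↔ basis 1, column 2 ↔ basis x, so (AᵀA)_{1,2} = Σᵢ x = (1)·(4) + (1)·(5) + (1)·(6) + (1)·(8) + (1)·(9) + (1)·(10) = 42.

42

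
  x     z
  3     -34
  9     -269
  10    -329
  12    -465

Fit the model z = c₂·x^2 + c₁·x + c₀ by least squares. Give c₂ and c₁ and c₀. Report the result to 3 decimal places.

c₂ = -2.898, c₁ = -4.435, c₀ = 5.394

AᵀA·[c₂, c₁, c₀]ᵀ = Aᵀz reads: 37378·c₂ + 3484·c₁ + 334·c₀ = -121955;  3484·c₂ + 334·c₁ + 34·c₀ = -11393;  334·c₂ + 34·c₁ + 4·c₀ = -1097.
Row-reducing yields c₂ = -707/244, c₁ = -5411/1220, c₀ = 6581/1220.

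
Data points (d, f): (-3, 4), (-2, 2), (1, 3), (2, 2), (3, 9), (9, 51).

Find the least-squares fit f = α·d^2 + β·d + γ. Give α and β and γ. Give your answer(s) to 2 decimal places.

From the data, Σd^2·d^2 = 6756, Σd^2·d = 730, Σd^2 = 108, Σd·d = 108, Σd = 10, Σ1 = 6.
Right-hand side: Σd^2·f = 4267, Σd·f = 477, Σf = 71.
Normal equations: [[6756, 730, 108]; [730, 108, 10]; [108, 10, 6]]·[α, β, γ]ᵀ = [4267, 477, 71]ᵀ.
Solving the 3×3 system (Gaussian elimination) gives α = 3917/7086, β = 1413/2362, γ = 3140/3543.

α = 0.55, β = 0.60, γ = 0.89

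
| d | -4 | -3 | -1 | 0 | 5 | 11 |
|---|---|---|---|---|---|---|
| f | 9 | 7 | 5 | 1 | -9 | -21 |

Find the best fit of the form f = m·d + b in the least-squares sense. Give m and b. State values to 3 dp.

m = -2.029, b = 1.372

Forming AᵀA = [[172, 8]; [8, 6]] and Aᵀf = [-338, -8]ᵀ gives AᵀA·[m, b]ᵀ = Aᵀf.
det = 172·6 − 8² = 968.
m = ((-338)·6 − 8·(-8))/968 = -491/242; b = (172·(-8) − 8·(-338))/968 = 166/121.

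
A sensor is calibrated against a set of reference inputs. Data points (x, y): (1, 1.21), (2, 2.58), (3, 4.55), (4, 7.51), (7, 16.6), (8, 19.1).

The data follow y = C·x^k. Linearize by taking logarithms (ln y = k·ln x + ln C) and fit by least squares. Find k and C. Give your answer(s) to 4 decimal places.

Linearized form: ln y = k·ln x + ln C. From the 6 transformed points,
Σln x = 7.2034, Σ(ln x)² = 11.7199, Σln y = 10.4289, Σln x·ln y = 16.7171.
Normal system: [[11.7199, 7.2034]; [7.2034, 6]]·[k, ln C]ᵀ = [16.7171, 10.4289]ᵀ.
Δ = 11.7199·6 − (7.2034)² = 18.4301; k = (16.7171·6 − 7.2034·10.4289)/18.4301 = 1.36622, ln C = (11.7199·10.4289 − 7.2034·16.7171)/18.4301 = 0.09791, so C = exp(0.09791) = 1.10286.

k = 1.3662, C = 1.1029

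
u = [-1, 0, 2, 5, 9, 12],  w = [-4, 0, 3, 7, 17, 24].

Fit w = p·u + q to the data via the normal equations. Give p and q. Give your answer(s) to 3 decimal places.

p = 2.056, q = -1.419

From the data, Σu·u = 255, Σu = 27, Σ1 = 6.
Right-hand side: Σu·w = 486, Σw = 47.
Determinant 255·6 − 27² = 801.
p = (486·6 − 27·47)/801 = 183/89; q = (255·47 − 27·486)/801 = -379/267.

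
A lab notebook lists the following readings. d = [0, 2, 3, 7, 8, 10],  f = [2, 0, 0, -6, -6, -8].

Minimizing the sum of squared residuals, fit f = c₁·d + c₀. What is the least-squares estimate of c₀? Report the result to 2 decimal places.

c₀ = 2.26

Forming AᵀA = [[226, 30]; [30, 6]] and Aᵀf = [-170, -18]ᵀ gives AᵀA·[c₁, c₀]ᵀ = Aᵀf.
Δ = 226·6 − 30² = 456.
c₁ = ((-170)·6 − 30·(-18))/456 = -20/19; c₀ = (226·(-18) − 30·(-170))/456 = 43/19.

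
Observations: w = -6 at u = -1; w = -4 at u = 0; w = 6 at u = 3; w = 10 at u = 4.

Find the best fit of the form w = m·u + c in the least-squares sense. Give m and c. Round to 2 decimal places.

m = 3.24, c = -3.35

Entries of MᵀM: Σu·u = 26, Σu = 6, Σ1 = 4.
For Mᵀw: Σu·w = 64, Σw = 6.
Δ = 26·4 − 6² = 68.
m = (64·4 − 6·6)/68 = 55/17; c = (26·6 − 6·64)/68 = -57/17.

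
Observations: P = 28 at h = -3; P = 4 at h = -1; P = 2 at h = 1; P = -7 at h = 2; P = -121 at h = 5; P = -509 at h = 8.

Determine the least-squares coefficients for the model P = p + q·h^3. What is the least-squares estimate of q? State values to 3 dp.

q = -0.998

Forming MᵀM = [[6, 618]; [618, 278564]] and MᵀP = [-603, -276547]ᵀ gives MᵀM·[p, q]ᵀ = MᵀP.
det = 6·278564 − 618² = 1289460.
p = ((-603)·278564 − 618·(-276547))/1289460 = 488659/214910; q = (6·(-276547) − 618·(-603))/1289460 = -107219/107455.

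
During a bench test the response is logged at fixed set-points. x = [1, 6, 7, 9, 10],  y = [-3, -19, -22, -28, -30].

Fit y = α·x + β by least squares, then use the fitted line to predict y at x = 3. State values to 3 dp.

With design matrix A, AᵀA = [[267, 33]; [33, 5]] and Aᵀy = [-823, -102]ᵀ.
Δ = 267·5 − 33² = 246.
α = ((-823)·5 − 33·(-102))/246 = -749/246; β = (267·(-102) − 33·(-823))/246 = -25/82.
At x = 3: ŷ = (-749/246)·(3) + (-25/82)·(1) = -387/41.

ŷ = -9.439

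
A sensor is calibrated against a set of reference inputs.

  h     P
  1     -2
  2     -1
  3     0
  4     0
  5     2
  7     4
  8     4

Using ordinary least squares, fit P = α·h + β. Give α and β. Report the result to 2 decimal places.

Entries of MᵀM: Σh·h = 168, Σh = 30, Σ1 = 7.
For MᵀP: Σh·P = 66, ΣP = 7.
So MᵀM·[α, β]ᵀ = MᵀP: [[168, 30]; [30, 7]]·[α, β]ᵀ = [66, 7]ᵀ.
det = 168·7 − 30² = 276.
α = (66·7 − 30·7)/276 = 21/23; β = (168·7 − 30·66)/276 = -67/23.

α = 0.91, β = -2.91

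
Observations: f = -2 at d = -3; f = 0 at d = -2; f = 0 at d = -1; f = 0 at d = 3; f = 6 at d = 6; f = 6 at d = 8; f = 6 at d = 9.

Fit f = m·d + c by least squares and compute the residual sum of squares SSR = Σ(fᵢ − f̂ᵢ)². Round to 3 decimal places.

Setting ∂/∂m … = 0 gives: 204·m + 20·c = 144;  20·m + 7·c = 16.
Eliminating c: 7·(row 1) − 20·(row 2) gives 1028·m = 7·144 − 20·16 = 688, so m = 172/257.
Then c = (16 − 20·(172/257))/7 = 96/257.
Residuals: -94/257, 248/257, 76/257, -612/257, 414/257, 70/257, -102/257; SSR = 2480/257.

SSR = 9.650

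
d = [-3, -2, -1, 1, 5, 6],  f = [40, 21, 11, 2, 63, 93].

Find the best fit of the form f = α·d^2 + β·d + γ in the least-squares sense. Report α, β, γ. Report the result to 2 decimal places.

MᵀM·[α, β, γ]ᵀ = Mᵀf reads: 2020·α + 306·β + 76·γ = 5380;  306·α + 76·β + 6·γ = 702;  76·α + 6·β + 6·γ = 230.
(Σd^2·d^2 = 2020, Σd^2·d = 306, Σd^2 = 76, Σd·d = 76, Σd = 6, Σ1 = 6, Σd^2·f = 5380, Σd·f = 702, Σf = 230.)
Solving the 3×3 system (Gaussian elimination) gives α = 9616/3167, β = -51204/15835, γ = 49199/15835.

α = 3.04, β = -3.23, γ = 3.11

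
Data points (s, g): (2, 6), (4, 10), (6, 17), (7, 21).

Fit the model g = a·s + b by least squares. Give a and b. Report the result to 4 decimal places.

Entries of MᵀM: Σs·s = 105, Σs = 19, Σ1 = 4.
For Mᵀg: Σs·g = 301, Σg = 54.
So MᵀM·[a, b]ᵀ = Mᵀg: [[105, 19]; [19, 4]]·[a, b]ᵀ = [301, 54]ᵀ.
Eliminating b: 4·(row 1) − 19·(row 2) gives 59·a = 4·301 − 19·54 = 178, so a = 178/59.
Then b = (54 − 19·(178/59))/4 = -49/59.

a = 3.0169, b = -0.8305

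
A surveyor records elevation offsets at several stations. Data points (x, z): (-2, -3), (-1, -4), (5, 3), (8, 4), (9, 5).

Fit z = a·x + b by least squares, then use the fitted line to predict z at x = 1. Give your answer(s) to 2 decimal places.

Normal-equation sums: Σx·x = 175, Σx = 19, Σ1 = 5.
Right-hand side: Σx·z = 102, Σz = 5.
Normal equations: [[175, 19]; [19, 5]]·[a, b]ᵀ = [102, 5]ᵀ.
Eliminating b: 5·(row 1) − 19·(row 2) gives 514·a = 5·102 − 19·5 = 415, so a = 415/514.
Then b = (5 − 19·(415/514))/5 = -1063/514.
At x = 1: ẑ = (415/514)·(1) + (-1063/514)·(1) = -324/257.

ẑ = -1.26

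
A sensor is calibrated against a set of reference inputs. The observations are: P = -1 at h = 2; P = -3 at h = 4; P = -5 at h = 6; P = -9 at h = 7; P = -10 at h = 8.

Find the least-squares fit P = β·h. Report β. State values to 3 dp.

β = -1.107

Normal-equation sums: Σh·h = 169.
Right-hand side: Σh·P = -187.
So XᵀX·[β]ᵀ = XᵀP: [[169]]·[β]ᵀ = [-187]ᵀ.
Hence β = -187 / 169 ≈ -1.10651.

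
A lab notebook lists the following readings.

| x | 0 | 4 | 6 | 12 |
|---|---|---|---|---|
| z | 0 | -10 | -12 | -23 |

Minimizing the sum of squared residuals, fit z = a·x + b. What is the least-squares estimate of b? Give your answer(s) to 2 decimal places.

The normal equations are: 196·a + 22·b = -388;  22·a + 4·b = -45.
Determinant 196·4 − 22² = 300.
a = ((-388)·4 − 22·(-45))/300 = -281/150; b = (196·(-45) − 22·(-388))/300 = -71/75.

b = -0.95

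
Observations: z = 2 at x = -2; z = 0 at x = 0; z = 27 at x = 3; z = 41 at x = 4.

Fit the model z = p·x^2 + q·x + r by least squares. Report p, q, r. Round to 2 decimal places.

p = 1.80, q = 3.05, r = 0.64

Compute the Gram sums: Σx^2·x^2 = 353, Σx^2·x = 83, Σx^2 = 29, Σx·x = 29, Σx = 5, Σ1 = 4.
Right-hand side: Σx^2·z = 907, Σx·z = 241, Σz = 70.
MᵀM·[p, q, r]ᵀ = Mᵀz becomes [[353, 83, 29]; [83, 29, 5]; [29, 5, 4]]·[p, q, r]ᵀ = [907, 241, 70]ᵀ.
Inverting the 3×3 Gram matrix, [p, q, r]ᵀ = [425/236, 719/236, 75/118]ᵀ.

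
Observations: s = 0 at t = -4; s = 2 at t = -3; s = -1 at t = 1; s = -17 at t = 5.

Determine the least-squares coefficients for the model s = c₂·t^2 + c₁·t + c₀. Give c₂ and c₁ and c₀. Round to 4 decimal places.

Setting ∂/∂c₂ … = 0 gives: 963·c₂ + 35·c₁ + 51·c₀ = -408;  35·c₂ + 51·c₁ + (-1)·c₀ = -92;  51·c₂ + (-1)·c₁ + 4·c₀ = -16.
(Σt^2·t^2 = 963, Σt^2·t = 35, Σt^2 = 51, Σt·t = 51, Σt = -1, Σ1 = 4, Σt^2·s = -408, Σt·s = -92, Σs = -16.)
Solving the 3×3 system (Gaussian elimination) gives c₂ = -5769/13592, c₁ = -20283/13592, c₀ = 3529/3398.

c₂ = -0.4244, c₁ = -1.4923, c₀ = 1.0386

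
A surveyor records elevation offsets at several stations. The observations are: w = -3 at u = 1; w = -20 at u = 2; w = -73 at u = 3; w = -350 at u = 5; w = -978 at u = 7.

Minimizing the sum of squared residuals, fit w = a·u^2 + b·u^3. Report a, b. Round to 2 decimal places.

a = 0.86, b = -2.97

With design matrix X, XᵀX = [[3124, 20208]; [20208, 134068]] and Xᵀw = [-57412, -381338]ᵀ.
Eliminating b: 134068·(row 1) − 20208·(row 2) gives 10465168·a = 134068·(-57412) − 20208·(-381338) = 8966288, so a = 560393/654073.
Then b = ((-381338) − 20208·(560393/654073))/134068 = -3889777/1308146.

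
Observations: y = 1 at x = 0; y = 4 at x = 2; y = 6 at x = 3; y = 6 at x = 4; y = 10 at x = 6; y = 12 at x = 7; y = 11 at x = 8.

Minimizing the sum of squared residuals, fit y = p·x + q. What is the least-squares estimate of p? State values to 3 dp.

p = 1.370

From the data, Σx·x = 178, Σx = 30, Σ1 = 7.
For Aᵀy: Σx·y = 282, Σy = 50.
AᵀA·[p, q]ᵀ = Aᵀy becomes [[178, 30]; [30, 7]]·[p, q]ᵀ = [282, 50]ᵀ.
Eliminating q: 7·(row 1) − 30·(row 2) gives 346·p = 7·282 − 30·50 = 474, so p = 237/173.
Then q = (50 − 30·(237/173))/7 = 220/173.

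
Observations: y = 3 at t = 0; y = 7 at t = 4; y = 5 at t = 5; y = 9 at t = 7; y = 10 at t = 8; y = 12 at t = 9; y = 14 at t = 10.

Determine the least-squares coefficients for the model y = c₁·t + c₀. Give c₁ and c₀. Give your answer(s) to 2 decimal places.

MᵀM·[c₁, c₀]ᵀ = Mᵀy reads: 335·c₁ + 43·c₀ = 444;  43·c₁ + 7·c₀ = 60.
(Σt·t = 335, Σt = 43, Σ1 = 7, Σt·y = 444, Σy = 60.)
Determinant 335·7 − 43² = 496.
c₁ = (444·7 − 43·60)/496 = 33/31; c₀ = (335·60 − 43·444)/496 = 63/31.

c₁ = 1.06, c₀ = 2.03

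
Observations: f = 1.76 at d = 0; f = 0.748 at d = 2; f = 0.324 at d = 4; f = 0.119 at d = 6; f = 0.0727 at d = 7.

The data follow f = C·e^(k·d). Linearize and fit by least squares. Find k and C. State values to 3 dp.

Taking logs, ln f = k·d + ln C, so regress ln f on d.
Σd = 19.0000, Σ(d)² = 105.0000, Σln f = -5.6021, Σd·ln f = -36.2104.
Equations: 105.0000·k + 19.0000·ln C = -36.2104;  19.0000·k + 5·ln C = -5.6021.
Slope k = (n·Σd·ln f − Σd·Σln f)/(n·Σ(d)² − (Σd)²) = (5·-36.2104 − 19.0000·-5.6021)/164.0000 = -0.45495; ln C = (Σln f − k·Σd)/n = 0.60840, so C = exp(0.60840) = 1.83750.

k = -0.455, C = 1.837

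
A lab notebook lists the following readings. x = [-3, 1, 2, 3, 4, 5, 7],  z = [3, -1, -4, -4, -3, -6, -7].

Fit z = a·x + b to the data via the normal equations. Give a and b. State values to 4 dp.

a = -0.9977, b = -0.4349

Entries of AᵀA: Σx·x = 113, Σx = 19, Σ1 = 7.
Right-hand side: Σx·z = -121, Σz = -22.
Determinant 113·7 − 19² = 430.
a = ((-121)·7 − 19·(-22))/430 = -429/430; b = (113·(-22) − 19·(-121))/430 = -187/430.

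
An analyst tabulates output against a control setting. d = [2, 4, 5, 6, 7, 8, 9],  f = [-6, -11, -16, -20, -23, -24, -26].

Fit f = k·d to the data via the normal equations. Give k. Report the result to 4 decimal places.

From the data, Σd·d = 275.
For Mᵀf: Σd·f = -843.
Hence k = -843 / 275 ≈ -3.06545.

k = -3.0655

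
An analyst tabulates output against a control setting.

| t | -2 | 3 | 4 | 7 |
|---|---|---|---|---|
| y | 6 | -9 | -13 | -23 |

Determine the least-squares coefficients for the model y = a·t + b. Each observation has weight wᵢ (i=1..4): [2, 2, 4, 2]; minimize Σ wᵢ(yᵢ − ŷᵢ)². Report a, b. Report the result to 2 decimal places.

a = -3.21, b = -0.11

XᵀWX·[a, b]ᵀ = XᵀWy reads: 188·a + 32·b = -608;  32·a + 10·b = -104.
(Σwᵢ·t·t = 188, Σwᵢ·t = 32, Σwᵢ·1 = 10, Σwᵢ·t·y = -608, Σwᵢ·y = -104.)
det = 188·10 − 32² = 856.
a = ((-608)·10 − 32·(-104))/856 = -344/107; b = (188·(-104) − 32·(-608))/856 = -12/107.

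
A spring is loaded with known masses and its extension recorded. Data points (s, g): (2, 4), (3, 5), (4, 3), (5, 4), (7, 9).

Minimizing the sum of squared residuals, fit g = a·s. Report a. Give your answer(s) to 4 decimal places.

a = 1.1456

The normal equations are: 103·a = 118.
(Σs·s = 103, Σs·g = 118.)
Hence a = 118 / 103 ≈ 1.14563.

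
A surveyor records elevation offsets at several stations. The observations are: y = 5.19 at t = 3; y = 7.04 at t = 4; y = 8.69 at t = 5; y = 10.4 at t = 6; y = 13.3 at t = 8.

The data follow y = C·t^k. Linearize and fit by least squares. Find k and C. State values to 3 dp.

k = 0.960, C = 1.837

Taking logs, ln y = k·ln t + ln C, so regress ln y on ln t.
AᵀA = [[13.2535, 7.9655]; [7.9655, 5]], rhs = [17.5716, 10.6901]ᵀ  (here Σln t = 7.9655, Σ(ln t)² = 13.2535, Σln y = 10.6901, Σln t·ln y = 17.5716).
Slope k = (n·Σln t·ln y − Σln t·Σln y)/(n·Σ(ln t)² − (Σln t)²) = (5·17.5716 − 7.9655·10.6901)/2.8177 = 0.96016; ln C = (Σln y − k·Σln t)/n = 0.60838, so C = exp(0.60838) = 1.83746.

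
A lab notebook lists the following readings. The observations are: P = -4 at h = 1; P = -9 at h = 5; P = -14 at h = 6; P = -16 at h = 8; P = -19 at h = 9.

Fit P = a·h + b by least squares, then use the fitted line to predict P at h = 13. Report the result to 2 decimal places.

The normal system AᵀA·[a, b]ᵀ = AᵀP is [[207, 29]; [29, 5]]·[a, b]ᵀ = [-432, -62]ᵀ.
Eliminating b: 5·(row 1) − 29·(row 2) gives 194·a = 5·(-432) − 29·(-62) = -362, so a = -181/97.
Then b = ((-62) − 29·(-181/97))/5 = -153/97.
At h = 13: P̂ = (-181/97)·(13) + (-153/97)·(1) = -2506/97.

P̂ = -25.84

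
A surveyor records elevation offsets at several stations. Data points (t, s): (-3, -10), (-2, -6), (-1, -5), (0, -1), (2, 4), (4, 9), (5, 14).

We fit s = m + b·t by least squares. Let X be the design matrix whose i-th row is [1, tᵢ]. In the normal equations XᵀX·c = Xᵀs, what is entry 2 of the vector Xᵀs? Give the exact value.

161

Entry 2 ↔ basis t, so (Xᵀs)_{2} = Σᵢ (t)·sᵢ = (-3)·(-10) + (-2)·(-6) + (-1)·(-5) + (0)·(-1) + (2)·(4) + (4)·(9) + (5)·(14) = 161.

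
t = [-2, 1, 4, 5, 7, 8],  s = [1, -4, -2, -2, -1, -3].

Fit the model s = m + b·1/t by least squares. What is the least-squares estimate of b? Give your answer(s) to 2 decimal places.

b = -3.23

Normal-equation sums: Σ1 = 6, Σ1/t = 341/280, Σ1/t·1/t = 108861/78400.
And Σs = -11, Σ1/t·s = -1657/280.
Normal equations: [[6, 341/280]; [341/280, 108861/78400]]·[m, b]ᵀ = [-11, -1657/280]ᵀ.
Determinant 6·(108861/78400) − (341/280)² = 107377/15680.
m = ((-11)·(108861/78400) − (341/280)·(-1657/280))/(107377/15680) = -632434/536885; b = (6·(-1657/280) − (341/280)·(-11))/(107377/15680) = -346696/107377.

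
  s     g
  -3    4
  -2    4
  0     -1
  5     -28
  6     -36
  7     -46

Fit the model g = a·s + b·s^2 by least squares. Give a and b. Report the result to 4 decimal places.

a = -2.9424, b = -0.5179

The normal system XᵀX·[a, b]ᵀ = Xᵀg is [[123, 649]; [649, 4419]]·[a, b]ᵀ = [-698, -4198]ᵀ.
Eliminating b: 4419·(row 1) − 649·(row 2) gives 122336·a = 4419·(-698) − 649·(-4198) = -359960, so a = -44995/15292.
Then b = ((-4198) − 649·(-44995/15292))/4419 = -7919/15292.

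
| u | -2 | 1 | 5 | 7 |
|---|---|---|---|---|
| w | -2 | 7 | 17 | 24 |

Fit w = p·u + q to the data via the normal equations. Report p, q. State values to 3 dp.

p = 2.821, q = 3.744

Forming AᵀA = [[79, 11]; [11, 4]] and Aᵀw = [264, 46]ᵀ gives AᵀA·[p, q]ᵀ = Aᵀw.
det = 79·4 − 11² = 195.
p = (264·4 − 11·46)/195 = 110/39; q = (79·46 − 11·264)/195 = 146/39.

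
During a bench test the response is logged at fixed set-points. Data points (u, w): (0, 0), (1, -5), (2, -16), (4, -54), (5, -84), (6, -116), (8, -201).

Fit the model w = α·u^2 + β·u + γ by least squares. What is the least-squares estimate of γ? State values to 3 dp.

The normal equations are: 6290·α + 926·β + 146·γ = -20073;  926·α + 146·β + 26·γ = -2977;  146·α + 26·β + 7·γ = -476.
(Σu^2·u^2 = 6290, Σu^2·u = 926, Σu^2 = 146, Σu·u = 146, Σu = 26, Σ1 = 7, Σu^2·w = -20073, Σu·w = -2977, Σw = -476.)
Inverting the 3×3 Gram matrix, [α, β, γ]ᵀ = [-65699/23016, -52939/23016, 153/1918]ᵀ.

γ = 0.080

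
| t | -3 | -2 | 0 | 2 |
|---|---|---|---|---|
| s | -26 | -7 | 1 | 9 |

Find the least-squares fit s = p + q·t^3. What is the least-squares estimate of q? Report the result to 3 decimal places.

From the data, Σ1 = 4, Σt^3 = -27, Σt^3·t^3 = 857.
And Σs = -23, Σt^3·s = 830.
det = 4·857 − (-27)² = 2699.
p = ((-23)·857 − (-27)·830)/2699 = 1; q = (4·830 − (-27)·(-23))/2699 = 1.

q = 1.000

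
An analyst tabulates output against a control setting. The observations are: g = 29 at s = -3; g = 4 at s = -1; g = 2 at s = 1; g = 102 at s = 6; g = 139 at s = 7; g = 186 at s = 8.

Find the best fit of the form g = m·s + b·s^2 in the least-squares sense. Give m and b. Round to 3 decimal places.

m = -0.874, b = 2.992

Normal-equation sums: Σs·s = 160, Σs·s^2 = 1044, Σs^2·s^2 = 7876.
And Σs·g = 2984, Σs^2·g = 22654.
So XᵀX·[m, b]ᵀ = Xᵀg: [[160, 1044]; [1044, 7876]]·[m, b]ᵀ = [2984, 22654]ᵀ.
Eliminating b: 7876·(row 1) − 1044·(row 2) gives 170224·m = 7876·2984 − 1044·22654 = -148792, so m = -18599/21278.
Then b = (22654 − 1044·(-18599/21278))/7876 = 31834/10639.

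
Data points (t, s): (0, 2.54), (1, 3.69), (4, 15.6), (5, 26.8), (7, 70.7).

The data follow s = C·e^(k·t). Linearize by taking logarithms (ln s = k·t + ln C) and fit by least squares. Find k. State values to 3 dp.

Taking logs, ln s = k·t + ln C, so regress ln s on t.
AᵀA = [[91.0000, 17.0000]; [17.0000, 5]], rhs = [58.5458, 12.5319]ᵀ  (here Σt = 17.0000, Σ(t)² = 91.0000, Σln s = 12.5319, Σt·ln s = 58.5458).
Δ = 91.0000·5 − (17.0000)² = 166.0000; k = (58.5458·5 − 17.0000·12.5319)/166.0000 = 0.48004, ln C = (91.0000·12.5319 − 17.0000·58.5458)/166.0000 = 0.87424.

k = 0.480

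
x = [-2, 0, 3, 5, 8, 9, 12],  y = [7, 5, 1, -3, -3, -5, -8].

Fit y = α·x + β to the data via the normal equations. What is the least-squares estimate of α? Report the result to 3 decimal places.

α = -1.059

Entries of AᵀA: Σx·x = 327, Σx = 35, Σ1 = 7.
For Aᵀy: Σx·y = -191, Σy = -6.
Eliminating β: 7·(row 1) − 35·(row 2) gives 1064·α = 7·(-191) − 35·(-6) = -1127, so α = -161/152.
Then β = ((-6) − 35·(-161/152))/7 = 4723/1064.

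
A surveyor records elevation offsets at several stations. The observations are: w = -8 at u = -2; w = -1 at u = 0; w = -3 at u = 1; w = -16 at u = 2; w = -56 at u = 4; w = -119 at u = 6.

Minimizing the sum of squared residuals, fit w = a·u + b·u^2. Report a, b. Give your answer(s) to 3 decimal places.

a = -1.887, b = -2.996

With design matrix X, XᵀX = [[61, 281]; [281, 1585]] and Xᵀw = [-957, -5279]ᵀ.
det = 61·1585 − 281² = 17724.
a = ((-957)·1585 − 281·(-5279))/17724 = -2389/1266; b = (61·(-5279) − 281·(-957))/17724 = -3793/1266.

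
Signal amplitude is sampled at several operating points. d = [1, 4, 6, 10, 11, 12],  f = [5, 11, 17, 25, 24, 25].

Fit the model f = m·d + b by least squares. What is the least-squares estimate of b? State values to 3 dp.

The normal equations are: 418·m + 44·b = 965;  44·m + 6·b = 107.
(Σd·d = 418, Σd = 44, Σ1 = 6, Σd·f = 965, Σf = 107.)
Δ = 418·6 − 44² = 572.
m = (965·6 − 44·107)/572 = 541/286; b = (418·107 − 44·965)/572 = 103/26.

b = 3.962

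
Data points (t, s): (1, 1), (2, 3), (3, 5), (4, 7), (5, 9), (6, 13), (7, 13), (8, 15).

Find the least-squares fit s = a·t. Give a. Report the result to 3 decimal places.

XᵀX·[a]ᵀ = Xᵀs reads: 204·a = 384.
(Σt·t = 204, Σt·s = 384.)
a = 384/204 = 1.88235.

a = 1.882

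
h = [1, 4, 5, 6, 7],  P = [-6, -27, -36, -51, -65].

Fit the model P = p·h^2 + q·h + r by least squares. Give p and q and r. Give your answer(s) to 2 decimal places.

The normal system AᵀA·[p, q, r]ᵀ = AᵀP is [[4579, 749, 127]; [749, 127, 23]; [127, 23, 5]]·[p, q, r]ᵀ = [-6359, -1055, -185]ᵀ.
Row-reducing yields p = -1966/1911, q = -3106/1911, r = -2161/637.

p = -1.03, q = -1.63, r = -3.39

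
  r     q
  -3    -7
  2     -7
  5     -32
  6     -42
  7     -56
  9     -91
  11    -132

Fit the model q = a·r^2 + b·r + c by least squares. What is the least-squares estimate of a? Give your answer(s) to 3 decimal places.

Setting ∂/∂a … = 0 gives: 25621·a + 2725·b + 325·c = -28490;  2725·a + 325·b + 37·c = -3068;  325·a + 37·b + 7·c = -367.
(Σr^2·r^2 = 25621, Σr^2·r = 2725, Σr^2 = 325, Σr·r = 325, Σr = 37, Σ1 = 7, Σr^2·q = -28490, Σr·q = -3068, Σq = -367.)
Solving the 3×3 system (Gaussian elimination) gives a = -201745/203448, b = -67817/67816, c = -56093/50862.

a = -0.992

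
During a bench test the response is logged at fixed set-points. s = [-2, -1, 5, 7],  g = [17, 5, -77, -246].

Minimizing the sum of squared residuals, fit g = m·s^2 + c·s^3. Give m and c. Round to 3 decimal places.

m = 1.959, c = -0.998

The normal equations are: 3043·m + 19899·c = -13906;  19899·m + 133339·c = -94144.
(Σs^2·s^2 = 3043, Σs^2·s^3 = 19899, Σs^3·s^3 = 133339, Σs^2·g = -13906, Σs^3·g = -94144.)
det = 3043·133339 − 19899² = 9780376.
m = ((-13906)·133339 − 19899·(-94144))/9780376 = 9579661/4890188; c = (3043·(-94144) − 19899·(-13906))/9780376 = -4882349/4890188.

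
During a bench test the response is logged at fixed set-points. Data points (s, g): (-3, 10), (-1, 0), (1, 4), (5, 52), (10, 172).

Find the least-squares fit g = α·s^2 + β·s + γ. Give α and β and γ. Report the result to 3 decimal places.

Forming MᵀM = [[10708, 1098, 136]; [1098, 136, 12]; [136, 12, 5]] and Mᵀg = [18594, 1954, 238]ᵀ gives MᵀM·[α, β, γ]ᵀ = Mᵀg.
Inverting the 3×3 Gram matrix, [α, β, γ]ᵀ = [5927/3979, 8665/3979, 7390/3979]ᵀ.

α = 1.490, β = 2.178, γ = 1.857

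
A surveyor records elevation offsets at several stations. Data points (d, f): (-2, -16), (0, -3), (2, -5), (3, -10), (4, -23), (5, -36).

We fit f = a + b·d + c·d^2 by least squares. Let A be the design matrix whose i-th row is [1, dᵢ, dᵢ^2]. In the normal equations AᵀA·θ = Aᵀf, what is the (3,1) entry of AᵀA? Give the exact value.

58

Row 3 ↔ basis d^2, column 1 ↔ basis 1, so (AᵀA)_{3,1} = Σᵢ d^2 = (4)·(1) + (0)·(1) + (4)·(1) + (9)·(1) + (16)·(1) + (25)·(1) = 58.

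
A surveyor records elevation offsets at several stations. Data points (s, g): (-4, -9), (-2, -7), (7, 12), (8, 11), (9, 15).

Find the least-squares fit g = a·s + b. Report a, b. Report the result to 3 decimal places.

a = 1.862, b = -2.303

From the data, Σs·s = 214, Σs = 18, Σ1 = 5.
Right-hand side: Σs·g = 357, Σg = 22.
MᵀM·[a, b]ᵀ = Mᵀg becomes [[214, 18]; [18, 5]]·[a, b]ᵀ = [357, 22]ᵀ.
Eliminating b: 5·(row 1) − 18·(row 2) gives 746·a = 5·357 − 18·22 = 1389, so a = 1389/746.
Then b = (22 − 18·(1389/746))/5 = -859/373.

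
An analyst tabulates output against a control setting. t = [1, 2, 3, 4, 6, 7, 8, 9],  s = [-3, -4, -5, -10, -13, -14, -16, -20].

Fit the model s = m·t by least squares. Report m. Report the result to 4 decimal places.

From the data, Σt·t = 260.
For Aᵀs: Σt·s = -550.
m = (-550)/260 = -2.11538.

m = -2.1154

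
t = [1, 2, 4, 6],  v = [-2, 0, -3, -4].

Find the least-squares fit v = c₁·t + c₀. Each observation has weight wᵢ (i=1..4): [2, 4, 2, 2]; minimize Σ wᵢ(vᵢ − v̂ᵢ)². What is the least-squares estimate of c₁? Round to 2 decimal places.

Compute the Gram sums: Σwᵢ·t·t = 122, Σwᵢ·t = 30, Σwᵢ·1 = 10.
For MᵀWv: Σwᵢ·t·v = -76, Σwᵢ·v = -18.
Eliminating c₀: 10·(row 1) − 30·(row 2) gives 320·c₁ = 10·(-76) − 30·(-18) = -220, so c₁ = -11/16.
Then c₀ = ((-18) − 30·(-11/16))/10 = 21/80.

c₁ = -0.69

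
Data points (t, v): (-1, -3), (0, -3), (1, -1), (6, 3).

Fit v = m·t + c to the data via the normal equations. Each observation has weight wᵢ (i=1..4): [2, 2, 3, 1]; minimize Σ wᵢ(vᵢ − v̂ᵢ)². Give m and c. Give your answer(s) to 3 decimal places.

The normal equations are: 41·m + 7·c = 21;  7·m + 8·c = -12.
(Σwᵢ·t·t = 41, Σwᵢ·t = 7, Σwᵢ·1 = 8, Σwᵢ·t·v = 21, Σwᵢ·v = -12.)
Eliminating c: 8·(row 1) − 7·(row 2) gives 279·m = 8·21 − 7·(-12) = 252, so m = 28/31.
Then c = ((-12) − 7·(28/31))/8 = -71/31.

m = 0.903, c = -2.290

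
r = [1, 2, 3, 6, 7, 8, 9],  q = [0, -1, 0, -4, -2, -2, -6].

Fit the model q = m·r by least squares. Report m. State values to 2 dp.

With design matrix A, AᵀA = [[244]] and Aᵀq = [-110]ᵀ.
m = (-110)/244 = -0.45082.

m = -0.45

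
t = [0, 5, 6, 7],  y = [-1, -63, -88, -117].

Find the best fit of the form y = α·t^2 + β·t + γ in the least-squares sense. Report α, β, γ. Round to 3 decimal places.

α = -2.084, β = -1.987, γ = -0.998

Compute the Gram sums: Σt^2·t^2 = 4322, Σt^2·t = 684, Σt^2 = 110, Σt·t = 110, Σt = 18, Σ1 = 4.
Right-hand side: Σt^2·y = -10476, Σt·y = -1662, Σy = -269.
MᵀM·[α, β, γ]ᵀ = Mᵀy becomes [[4322, 684, 110]; [684, 110, 18]; [110, 18, 4]]·[α, β, γ]ᵀ = [-10476, -1662, -269]ᵀ.
Inverting the 3×3 Gram matrix, [α, β, γ]ᵀ = [-3943/1892, -3759/1892, -1889/1892]ᵀ.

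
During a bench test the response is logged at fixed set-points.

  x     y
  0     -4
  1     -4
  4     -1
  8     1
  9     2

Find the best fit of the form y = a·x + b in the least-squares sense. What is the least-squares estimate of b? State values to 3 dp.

b = -4.196

With design matrix M, MᵀM = [[162, 22]; [22, 5]] and Mᵀy = [18, -6]ᵀ.
Δ = 162·5 − 22² = 326.
a = (18·5 − 22·(-6))/326 = 111/163; b = (162·(-6) − 22·18)/326 = -684/163.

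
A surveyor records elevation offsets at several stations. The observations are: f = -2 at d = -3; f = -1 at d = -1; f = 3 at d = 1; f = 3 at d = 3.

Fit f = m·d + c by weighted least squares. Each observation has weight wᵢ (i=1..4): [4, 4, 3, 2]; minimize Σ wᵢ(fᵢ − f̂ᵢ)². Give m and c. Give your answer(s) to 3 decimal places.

With design matrix M, MᵀWM = [[61, -7]; [-7, 13]] and MᵀWf = [55, 3]ᵀ.
det = 61·13 − (-7)² = 744.
m = (55·13 − (-7)·3)/744 = 92/93; c = (61·3 − (-7)·55)/744 = 71/93.

m = 0.989, c = 0.763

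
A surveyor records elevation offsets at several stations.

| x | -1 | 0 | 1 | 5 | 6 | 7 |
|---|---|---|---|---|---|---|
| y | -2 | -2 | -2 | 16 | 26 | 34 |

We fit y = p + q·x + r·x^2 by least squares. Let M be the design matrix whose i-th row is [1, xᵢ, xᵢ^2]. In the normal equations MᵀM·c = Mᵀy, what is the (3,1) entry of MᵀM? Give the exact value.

Row 3 ↔ basis x^2, column 1 ↔ basis 1, so (MᵀM)_{3,1} = Σᵢ x^2 = (1)·(1) + (0)·(1) + (1)·(1) + (25)·(1) + (36)·(1) + (49)·(1) = 112.

112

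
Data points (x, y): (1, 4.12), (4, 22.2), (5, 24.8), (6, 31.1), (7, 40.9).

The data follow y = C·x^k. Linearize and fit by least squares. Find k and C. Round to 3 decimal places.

k = 1.152, C = 4.150

Linearized form: ln y = k·ln x + ln C. From the 5 transformed points,
Σln x = 6.7334, Σ(ln x)² = 11.5091, Σln y = 14.8751, Σln x·ln y = 22.8455.
Equations: 11.5091·k + 6.7334·ln C = 22.8455;  6.7334·k + 5·ln C = 14.8751.
Solving (det = 12.2067): k = 1.15242, ln C = 1.42309, so C = exp(1.42309) = 4.14992.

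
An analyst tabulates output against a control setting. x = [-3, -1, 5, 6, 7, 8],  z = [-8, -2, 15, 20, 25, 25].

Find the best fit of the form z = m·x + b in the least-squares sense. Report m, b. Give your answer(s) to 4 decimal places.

m = 3.1065, b = 1.1097

AᵀA·[m, b]ᵀ = Aᵀz reads: 184·m + 22·b = 596;  22·m + 6·b = 75.
det = 184·6 − 22² = 620.
m = (596·6 − 22·75)/620 = 963/310; b = (184·75 − 22·596)/620 = 172/155.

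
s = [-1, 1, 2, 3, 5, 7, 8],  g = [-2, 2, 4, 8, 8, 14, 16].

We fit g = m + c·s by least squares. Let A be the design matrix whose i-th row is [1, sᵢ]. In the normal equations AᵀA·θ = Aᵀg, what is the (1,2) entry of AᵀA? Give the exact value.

Row 1 ↔ basis 1, column 2 ↔ basis s, so (AᵀA)_{1,2} = Σᵢ s = (1)·(-1) + (1)·(1) + (1)·(2) + (1)·(3) + (1)·(5) + (1)·(7) + (1)·(8) = 25.

25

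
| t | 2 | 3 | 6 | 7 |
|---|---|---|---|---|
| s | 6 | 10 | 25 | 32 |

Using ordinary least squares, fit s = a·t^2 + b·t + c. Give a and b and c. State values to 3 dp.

a = 0.375, b = 1.772, c = 1.088

Compute the Gram sums: Σt^2·t^2 = 3794, Σt^2·t = 594, Σt^2 = 98, Σt·t = 98, Σt = 18, Σ1 = 4.
For Xᵀs: Σt^2·s = 2582, Σt·s = 416, Σs = 73.
So XᵀX·[a, b, c]ᵀ = Xᵀs: [[3794, 594, 98]; [594, 98, 18]; [98, 18, 4]]·[a, b, c]ᵀ = [2582, 416, 73]ᵀ.
Inverting the 3×3 Gram matrix, [a, b, c]ᵀ = [3/8, 241/136, 37/34]ᵀ.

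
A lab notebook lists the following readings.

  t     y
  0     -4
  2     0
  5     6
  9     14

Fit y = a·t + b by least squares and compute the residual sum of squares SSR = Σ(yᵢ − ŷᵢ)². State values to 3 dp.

SSR = 0.000

Sums needed: Σt·t = 110, Σt = 16, Σ1 = 4.
Right-hand side: Σt·y = 156, Σy = 16.
Eliminating b: 4·(row 1) − 16·(row 2) gives 184·a = 4·156 − 16·16 = 368, so a = 2.
Then b = (16 − 16·2)/4 = -4.
Residuals: 0, 0, 0, 0; SSR = 0.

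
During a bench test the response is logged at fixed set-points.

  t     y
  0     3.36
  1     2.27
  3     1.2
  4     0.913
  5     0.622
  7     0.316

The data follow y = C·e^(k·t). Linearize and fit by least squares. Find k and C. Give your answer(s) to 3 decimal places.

Taking logs, ln y = k·t + ln C, so regress ln y on t.
XᵀX = [[100.0000, 20.0000]; [20.0000, 6]], rhs = [-9.4355, 0.4962]ᵀ  (here Σt = 20.0000, Σ(t)² = 100.0000, Σln y = 0.4962, Σt·ln y = -9.4355).
Slope k = (n·Σt·ln y − Σt·Σln y)/(n·Σ(t)² − (Σt)²) = (6·-9.4355 − 20.0000·0.4962)/200.0000 = -0.33268; ln C = (Σln y − k·Σt)/n = 1.19165, so C = exp(1.19165) = 3.29250.

k = -0.333, C = 3.293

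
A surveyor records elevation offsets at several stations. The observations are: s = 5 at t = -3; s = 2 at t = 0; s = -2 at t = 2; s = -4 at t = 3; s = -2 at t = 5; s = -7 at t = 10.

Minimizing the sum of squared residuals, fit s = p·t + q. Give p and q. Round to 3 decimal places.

The normal system MᵀM·[p, q]ᵀ = Mᵀs is [[147, 17]; [17, 6]]·[p, q]ᵀ = [-111, -8]ᵀ.
Determinant 147·6 − 17² = 593.
p = ((-111)·6 − 17·(-8))/593 = -530/593; q = (147·(-8) − 17·(-111))/593 = 711/593.

p = -0.894, q = 1.199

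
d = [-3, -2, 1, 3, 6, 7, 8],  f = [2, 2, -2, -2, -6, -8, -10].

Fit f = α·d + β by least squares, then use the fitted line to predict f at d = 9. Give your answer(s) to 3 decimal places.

f̂ = -9.923

From the data, Σd·d = 172, Σd = 20, Σ1 = 7.
Moment sums: Σd·f = -190, Σf = -24.
So MᵀM·[α, β]ᵀ = Mᵀf: [[172, 20]; [20, 7]]·[α, β]ᵀ = [-190, -24]ᵀ.
det = 172·7 − 20² = 804.
α = ((-190)·7 − 20·(-24))/804 = -425/402; β = (172·(-24) − 20·(-190))/804 = -82/201.
At d = 9: f̂ = (-425/402)·(9) + (-82/201)·(1) = -3989/402.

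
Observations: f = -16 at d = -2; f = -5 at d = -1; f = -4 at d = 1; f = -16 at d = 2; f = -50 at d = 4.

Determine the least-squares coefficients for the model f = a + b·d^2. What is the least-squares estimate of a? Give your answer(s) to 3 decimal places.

Sums needed: Σ1 = 5, Σd^2 = 26, Σd^2·d^2 = 290.
And Σf = -91, Σd^2·f = -937.
Normal equations: [[5, 26]; [26, 290]]·[a, b]ᵀ = [-91, -937]ᵀ.
det = 5·290 − 26² = 774.
a = ((-91)·290 − 26·(-937))/774 = -338/129; b = (5·(-937) − 26·(-91))/774 = -773/258.

a = -2.620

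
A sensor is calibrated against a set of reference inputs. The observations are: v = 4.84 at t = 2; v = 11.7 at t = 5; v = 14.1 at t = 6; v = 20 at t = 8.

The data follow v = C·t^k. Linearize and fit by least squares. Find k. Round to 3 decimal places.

k = 1.007

Let Y = ln v. Fitting Y = k·ln t + ln C by least squares:
Σln t = 6.1738, Σ(ln t)² = 10.6052, Σln v = 9.6784, Σln t·ln v = 16.0223.
Equations: 10.6052·k + 6.1738·ln C = 16.0223;  6.1738·k + 4·ln C = 9.6784.
Solving (det = 4.3053): k = 1.00736, ln C = 0.86479.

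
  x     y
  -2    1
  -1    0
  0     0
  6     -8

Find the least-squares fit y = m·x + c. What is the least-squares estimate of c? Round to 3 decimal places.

Setting ∂/∂m … = 0 gives: 41·m + 3·c = -50;  3·m + 4·c = -7.
Determinant 41·4 − 3² = 155.
m = ((-50)·4 − 3·(-7))/155 = -179/155; c = (41·(-7) − 3·(-50))/155 = -137/155.

c = -0.884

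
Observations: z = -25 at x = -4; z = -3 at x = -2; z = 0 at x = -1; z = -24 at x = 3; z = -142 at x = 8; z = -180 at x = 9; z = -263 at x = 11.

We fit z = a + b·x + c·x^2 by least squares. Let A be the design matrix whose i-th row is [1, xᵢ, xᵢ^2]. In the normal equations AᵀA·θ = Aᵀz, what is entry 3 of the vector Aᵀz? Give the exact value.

-56119

Entry 3 ↔ basis x^2, so (Aᵀz)_{3} = Σᵢ (x^2)·zᵢ = (16)·(-25) + (4)·(-3) + (1)·(0) + (9)·(-24) + (64)·(-142) + (81)·(-180) + (121)·(-263) = -56119.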